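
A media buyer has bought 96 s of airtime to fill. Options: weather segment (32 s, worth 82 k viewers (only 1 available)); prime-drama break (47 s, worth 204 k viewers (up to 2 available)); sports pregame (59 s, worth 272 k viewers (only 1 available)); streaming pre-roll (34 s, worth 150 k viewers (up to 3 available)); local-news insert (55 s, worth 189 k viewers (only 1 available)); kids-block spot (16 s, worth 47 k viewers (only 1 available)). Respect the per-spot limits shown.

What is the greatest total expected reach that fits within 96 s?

422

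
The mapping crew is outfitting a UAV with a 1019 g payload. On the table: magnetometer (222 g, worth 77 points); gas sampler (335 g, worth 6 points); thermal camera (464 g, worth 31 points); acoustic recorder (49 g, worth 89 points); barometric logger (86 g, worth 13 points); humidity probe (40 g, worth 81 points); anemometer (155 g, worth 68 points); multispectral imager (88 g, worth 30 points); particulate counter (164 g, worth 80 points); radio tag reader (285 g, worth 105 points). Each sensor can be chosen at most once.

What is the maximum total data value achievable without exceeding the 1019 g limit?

Density check — humidity probe 2.02, acoustic recorder 1.82, particulate counter 0.49 are the best per g.
The ratio ordering already packs tightly: magnetometer + acoustic recorder + humidity probe + anemometer + multispectral imager + particulate counter + radio tag reader, 1003 g, 530.
Next best is magnetometer + acoustic recorder + barometric logger + humidity probe + anemometer + particulate counter + radio tag reader at 513 (1001 g) — short by 17.

530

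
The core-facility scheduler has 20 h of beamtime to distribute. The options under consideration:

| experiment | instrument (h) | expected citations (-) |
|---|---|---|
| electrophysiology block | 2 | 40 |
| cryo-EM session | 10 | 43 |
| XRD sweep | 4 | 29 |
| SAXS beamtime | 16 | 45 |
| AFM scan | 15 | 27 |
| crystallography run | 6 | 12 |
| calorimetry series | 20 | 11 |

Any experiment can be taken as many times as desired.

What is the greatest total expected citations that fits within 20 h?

The ratio ordering already packs tightly: 10×electrophysiology block, 20 h, 400.
Every other selection either busts 20 h or fails to beat 400.

400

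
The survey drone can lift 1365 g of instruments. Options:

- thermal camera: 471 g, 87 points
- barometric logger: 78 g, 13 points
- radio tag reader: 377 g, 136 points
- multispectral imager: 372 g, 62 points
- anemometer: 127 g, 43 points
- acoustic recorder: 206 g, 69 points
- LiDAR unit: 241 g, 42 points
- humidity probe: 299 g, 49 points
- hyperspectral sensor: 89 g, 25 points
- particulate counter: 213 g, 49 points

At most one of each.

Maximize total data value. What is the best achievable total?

377

Ranking by ratio (data value/g): radio tag reader 0.36, anemometer 0.34, acoustic recorder 0.33, hyperspectral sensor 0.28.
The ratio ordering already packs tightly: barometric logger + radio tag reader + anemometer + acoustic recorder + LiDAR unit + hyperspectral sensor + particulate counter, 1331 g, 377.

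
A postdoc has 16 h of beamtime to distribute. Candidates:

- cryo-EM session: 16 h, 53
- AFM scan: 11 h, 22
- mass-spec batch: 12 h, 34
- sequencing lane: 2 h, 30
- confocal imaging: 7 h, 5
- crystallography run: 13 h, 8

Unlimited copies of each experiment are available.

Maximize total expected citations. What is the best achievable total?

Best packing: 8×sequencing lane — 16 h, 240 total.
That's the maximum — no swap from here does better than 240.

240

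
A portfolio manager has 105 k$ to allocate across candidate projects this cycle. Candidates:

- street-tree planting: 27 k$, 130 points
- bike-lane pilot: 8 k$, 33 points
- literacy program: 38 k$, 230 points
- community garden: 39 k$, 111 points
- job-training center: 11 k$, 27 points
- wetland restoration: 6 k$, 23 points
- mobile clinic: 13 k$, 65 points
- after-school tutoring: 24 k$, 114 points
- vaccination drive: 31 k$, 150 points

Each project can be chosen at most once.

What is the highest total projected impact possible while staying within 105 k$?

By projected impact per k$: literacy program 6.05, mobile clinic 5.00, vaccination drive 4.84 lead.
Filling by ratio: bike-lane pilot + literacy program + wetland restoration + mobile clinic + vaccination drive for 501, with 9 k$ left unused.
Dropping wetland restoration and mobile clinic frees 19 k$; slotting in street-tree planting (27 k$) lifts the total to 543 at 104 k$.

543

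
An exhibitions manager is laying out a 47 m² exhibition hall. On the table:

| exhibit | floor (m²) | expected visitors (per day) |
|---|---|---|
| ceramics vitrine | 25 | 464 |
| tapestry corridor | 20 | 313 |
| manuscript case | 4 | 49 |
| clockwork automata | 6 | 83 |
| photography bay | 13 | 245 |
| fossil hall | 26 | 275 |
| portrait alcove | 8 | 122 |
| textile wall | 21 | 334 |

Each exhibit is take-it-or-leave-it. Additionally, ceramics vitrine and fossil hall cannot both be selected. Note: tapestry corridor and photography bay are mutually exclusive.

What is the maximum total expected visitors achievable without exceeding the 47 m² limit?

831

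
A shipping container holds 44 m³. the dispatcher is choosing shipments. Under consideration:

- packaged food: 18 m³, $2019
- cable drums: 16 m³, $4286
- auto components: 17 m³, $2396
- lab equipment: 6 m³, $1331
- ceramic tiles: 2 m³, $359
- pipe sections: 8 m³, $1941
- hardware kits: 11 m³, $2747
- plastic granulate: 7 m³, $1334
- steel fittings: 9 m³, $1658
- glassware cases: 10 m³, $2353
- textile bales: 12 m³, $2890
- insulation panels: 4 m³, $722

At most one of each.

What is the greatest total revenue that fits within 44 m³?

Filling by ratio: cable drums + lab equipment + ceramic tiles + pipe sections + hardware kits for 10664, with 1 m³ left unused.
But cable drums + lab equipment + glassware cases + textile bales fits in 44 m³ and reaches 10860.
Runner-up cable drums + lab equipment + ceramic tiles + pipe sections + textile bales tops out at 10807.

10860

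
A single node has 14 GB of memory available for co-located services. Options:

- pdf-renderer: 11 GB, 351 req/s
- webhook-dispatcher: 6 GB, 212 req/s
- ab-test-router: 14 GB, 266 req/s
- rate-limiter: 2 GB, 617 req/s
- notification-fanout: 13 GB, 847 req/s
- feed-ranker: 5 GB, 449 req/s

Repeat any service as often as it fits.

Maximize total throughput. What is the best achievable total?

4319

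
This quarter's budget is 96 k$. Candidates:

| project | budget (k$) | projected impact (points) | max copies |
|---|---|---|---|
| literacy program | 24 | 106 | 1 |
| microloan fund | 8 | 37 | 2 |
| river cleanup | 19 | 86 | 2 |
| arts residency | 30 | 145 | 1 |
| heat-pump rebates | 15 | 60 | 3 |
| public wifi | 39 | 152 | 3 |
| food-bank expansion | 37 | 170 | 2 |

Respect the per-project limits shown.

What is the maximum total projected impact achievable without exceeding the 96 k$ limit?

Taking the top-ratio projects first gives 2×microloan fund + arts residency + food-bank expansion for 389 (83 k$).
The 8 k$ tied up in microloan fund is better spent on river cleanup — total rises to 438 (94 k$).
Nothing else within 96 k$ beats 438.

438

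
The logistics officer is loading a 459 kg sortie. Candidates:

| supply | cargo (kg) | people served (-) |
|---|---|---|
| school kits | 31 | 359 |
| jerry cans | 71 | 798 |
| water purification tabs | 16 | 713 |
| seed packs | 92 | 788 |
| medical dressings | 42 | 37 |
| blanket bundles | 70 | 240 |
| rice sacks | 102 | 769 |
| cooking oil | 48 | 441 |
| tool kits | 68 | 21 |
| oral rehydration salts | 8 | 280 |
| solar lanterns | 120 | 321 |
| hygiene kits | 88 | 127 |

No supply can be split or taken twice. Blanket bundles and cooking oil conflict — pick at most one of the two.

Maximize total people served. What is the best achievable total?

4275

Density check — water purification tabs 44.56, oral rehydration salts 35.00, school kits 11.58, jerry cans 11.24 are the best per kg.
School kits + jerry cans + water purification tabs + seed packs + rice sacks + cooking oil + oral rehydration salts + hygiene kits uses 456 of the 459 kg and totals 4275.
Every other selection either busts 459 kg or breaks a pairing rule or fails to beat 4275.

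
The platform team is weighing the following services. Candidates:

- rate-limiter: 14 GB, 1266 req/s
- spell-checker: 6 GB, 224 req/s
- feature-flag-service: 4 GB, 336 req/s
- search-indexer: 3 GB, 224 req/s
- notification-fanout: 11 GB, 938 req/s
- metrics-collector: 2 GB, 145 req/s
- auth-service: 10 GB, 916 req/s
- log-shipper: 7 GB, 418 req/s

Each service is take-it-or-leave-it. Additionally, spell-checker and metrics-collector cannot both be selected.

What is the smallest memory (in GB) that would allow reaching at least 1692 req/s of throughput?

20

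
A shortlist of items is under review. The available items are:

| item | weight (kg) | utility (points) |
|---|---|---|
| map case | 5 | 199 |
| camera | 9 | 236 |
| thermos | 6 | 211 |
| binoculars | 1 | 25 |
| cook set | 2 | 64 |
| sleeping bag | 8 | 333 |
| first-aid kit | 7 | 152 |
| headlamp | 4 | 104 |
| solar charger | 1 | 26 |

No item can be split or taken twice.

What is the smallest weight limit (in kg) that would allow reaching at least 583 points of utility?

15

Look for the lowest-weight combination reaching 583.
map case + cook set + sleeping bag reaches 596 using 15 kg.
Any bundle with less than 15 kg falls short of 583.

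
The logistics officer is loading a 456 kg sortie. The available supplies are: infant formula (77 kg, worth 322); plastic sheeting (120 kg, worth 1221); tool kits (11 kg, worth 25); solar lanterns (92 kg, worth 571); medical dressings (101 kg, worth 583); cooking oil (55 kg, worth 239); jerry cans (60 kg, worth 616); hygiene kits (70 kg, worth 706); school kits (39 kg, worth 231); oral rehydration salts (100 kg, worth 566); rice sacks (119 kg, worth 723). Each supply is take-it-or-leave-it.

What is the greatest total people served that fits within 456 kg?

3722

Ranking by ratio (people served/kg): jerry cans 10.27, plastic sheeting 10.18, hygiene kits 10.09.
Greedy by ratio would take plastic sheeting + tool kits + solar lanterns + cooking oil + jerry cans + hygiene kits + school kits: 447 kg used, total 3609.
The 94 kg tied up in cooking oil and school kits is better spent on medical dressings — total rises to 3722 (454 kg).
Runner-up plastic sheeting + tool kits + solar lanterns + jerry cans + hygiene kits + oral rehydration salts tops out at 3705.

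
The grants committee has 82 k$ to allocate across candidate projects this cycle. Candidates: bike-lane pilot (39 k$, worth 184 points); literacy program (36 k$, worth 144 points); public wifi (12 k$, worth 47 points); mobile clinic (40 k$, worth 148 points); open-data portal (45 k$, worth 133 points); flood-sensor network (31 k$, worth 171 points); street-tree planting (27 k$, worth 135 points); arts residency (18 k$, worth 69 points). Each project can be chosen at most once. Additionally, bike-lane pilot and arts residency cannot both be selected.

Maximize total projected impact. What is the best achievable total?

402

Filling by ratio: public wifi + flood-sensor network + street-tree planting for 353, with 12 k$ left unused.
Replace street-tree planting with bike-lane pilot: the trade gains 49 net, giving 402 at 82 k$.
Every other selection either busts 82 k$ or breaks a pairing rule or fails to beat 402.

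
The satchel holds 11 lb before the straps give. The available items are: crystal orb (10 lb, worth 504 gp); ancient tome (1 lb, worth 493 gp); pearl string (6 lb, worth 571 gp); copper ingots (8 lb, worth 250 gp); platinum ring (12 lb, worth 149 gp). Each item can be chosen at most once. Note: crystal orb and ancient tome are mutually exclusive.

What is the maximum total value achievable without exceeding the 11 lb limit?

The ratio ordering already packs tightly: ancient tome + pearl string, 7 lb, 1064.
Runner-up ancient tome + copper ingots tops out at 743.

1064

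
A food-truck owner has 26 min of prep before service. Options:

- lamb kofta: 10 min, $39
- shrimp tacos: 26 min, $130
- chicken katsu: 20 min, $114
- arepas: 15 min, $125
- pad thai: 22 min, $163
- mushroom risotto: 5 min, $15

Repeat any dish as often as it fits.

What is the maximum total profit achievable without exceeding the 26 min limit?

Best packing: lamb kofta + arepas — 25 min, 164 total.

164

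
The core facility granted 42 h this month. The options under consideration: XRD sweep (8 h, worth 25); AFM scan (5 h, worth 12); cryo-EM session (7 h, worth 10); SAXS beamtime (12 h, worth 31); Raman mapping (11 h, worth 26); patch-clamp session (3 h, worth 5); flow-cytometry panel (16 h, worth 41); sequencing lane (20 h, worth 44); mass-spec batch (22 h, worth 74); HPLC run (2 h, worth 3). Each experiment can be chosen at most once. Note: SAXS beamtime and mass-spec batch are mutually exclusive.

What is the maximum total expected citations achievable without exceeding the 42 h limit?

125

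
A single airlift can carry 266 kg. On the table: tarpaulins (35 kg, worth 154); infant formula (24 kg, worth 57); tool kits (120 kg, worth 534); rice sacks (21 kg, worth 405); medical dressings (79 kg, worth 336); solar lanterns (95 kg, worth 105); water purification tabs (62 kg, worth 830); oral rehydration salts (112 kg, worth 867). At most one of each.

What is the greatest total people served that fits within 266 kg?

2313

Taking tarpaulins + infant formula + rice sacks + water purification tabs + oral rehydration salts: 254 kg used, 2313 in people served.
The spare 12 kg is too small for any remaining supply, and no exchange beats 2313.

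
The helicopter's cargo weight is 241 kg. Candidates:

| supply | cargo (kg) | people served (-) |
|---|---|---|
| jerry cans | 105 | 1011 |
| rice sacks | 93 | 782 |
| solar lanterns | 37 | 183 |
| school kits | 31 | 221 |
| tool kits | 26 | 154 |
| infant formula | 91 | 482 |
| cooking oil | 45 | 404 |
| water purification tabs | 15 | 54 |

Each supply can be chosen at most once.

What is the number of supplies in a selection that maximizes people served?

Best achievable people served is 2014.
For example jerry cans + rice sacks + school kits achieves it, using 229 kg.
Any selection reaching 2014 contains exactly 3 supplies.

3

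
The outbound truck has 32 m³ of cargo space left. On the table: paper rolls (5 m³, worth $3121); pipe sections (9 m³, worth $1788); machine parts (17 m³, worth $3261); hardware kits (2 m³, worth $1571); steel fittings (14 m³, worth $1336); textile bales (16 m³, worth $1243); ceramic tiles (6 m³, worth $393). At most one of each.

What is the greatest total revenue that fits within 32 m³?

A density-first pass picks paper rolls + pipe sections + hardware kits + steel fittings — 7816 at 30 m³.
Dropping pipe sections and steel fittings frees 23 m³; slotting in machine parts + ceramic tiles (23 m³) lifts the total to 8346 at 30 m³.
The closest alternative, paper rolls + pipe sections + machine parts, reaches only 8170.

8346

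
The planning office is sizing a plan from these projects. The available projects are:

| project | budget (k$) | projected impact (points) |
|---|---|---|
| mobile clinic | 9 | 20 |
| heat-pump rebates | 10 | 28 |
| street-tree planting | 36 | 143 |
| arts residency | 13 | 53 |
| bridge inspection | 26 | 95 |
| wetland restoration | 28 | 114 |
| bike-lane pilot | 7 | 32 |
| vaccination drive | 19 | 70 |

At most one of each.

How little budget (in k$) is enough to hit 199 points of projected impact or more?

48

Need the lightest bundle worth ≥ 199.
arts residency + wetland restoration + bike-lane pilot reaches 199 using 48 k$.
Below 48 k$ the best achievable stays under 199.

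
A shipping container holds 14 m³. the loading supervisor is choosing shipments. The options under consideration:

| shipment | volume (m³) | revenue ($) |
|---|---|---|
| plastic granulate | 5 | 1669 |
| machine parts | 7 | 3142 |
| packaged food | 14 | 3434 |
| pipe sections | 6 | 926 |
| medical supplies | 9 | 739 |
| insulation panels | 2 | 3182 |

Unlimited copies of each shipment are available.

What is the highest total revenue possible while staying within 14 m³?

22274

Taking 7×insulation panels: 14 m³ used, 22274 in revenue.
Nothing else within 14 m³ beats 22274.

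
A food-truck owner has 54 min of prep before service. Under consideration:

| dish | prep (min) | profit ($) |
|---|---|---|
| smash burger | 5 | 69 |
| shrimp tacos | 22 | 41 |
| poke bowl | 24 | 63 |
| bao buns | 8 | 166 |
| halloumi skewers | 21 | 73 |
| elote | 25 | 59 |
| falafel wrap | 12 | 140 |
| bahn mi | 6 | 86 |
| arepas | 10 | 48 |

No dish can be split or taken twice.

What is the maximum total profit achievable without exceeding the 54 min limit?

534

Filling by ratio: smash burger + bao buns + falafel wrap + bahn mi + arepas for 509, with 13 min left unused.
The 10 min tied up in arepas is better spent on halloumi skewers — total rises to 534 (52 min).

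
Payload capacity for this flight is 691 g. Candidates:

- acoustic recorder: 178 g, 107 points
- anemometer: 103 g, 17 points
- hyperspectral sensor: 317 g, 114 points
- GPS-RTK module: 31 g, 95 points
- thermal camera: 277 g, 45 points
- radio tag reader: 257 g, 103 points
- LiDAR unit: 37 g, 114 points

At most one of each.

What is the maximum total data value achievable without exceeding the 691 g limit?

447

The ratio heuristic lands on acoustic recorder + anemometer + GPS-RTK module + radio tag reader + LiDAR unit (436) but leaves 85 g idle.
Dropping radio tag reader frees 257 g; slotting in hyperspectral sensor (317 g) lifts the total to 447 at 666 g.
Next best is acoustic recorder + anemometer + GPS-RTK module + radio tag reader + LiDAR unit at 436 (606 g) — short by 11.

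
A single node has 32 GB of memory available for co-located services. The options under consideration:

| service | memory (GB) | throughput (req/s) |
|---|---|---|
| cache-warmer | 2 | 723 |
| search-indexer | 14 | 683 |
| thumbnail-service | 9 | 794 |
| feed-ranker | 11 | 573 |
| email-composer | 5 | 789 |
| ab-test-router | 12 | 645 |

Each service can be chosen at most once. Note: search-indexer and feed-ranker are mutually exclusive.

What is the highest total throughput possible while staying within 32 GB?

The ratio heuristic lands on cache-warmer + thumbnail-service + email-composer + ab-test-router (2951) but leaves 4 GB idle.
The 12 GB tied up in ab-test-router is better spent on search-indexer — total rises to 2989 (30 GB).

2989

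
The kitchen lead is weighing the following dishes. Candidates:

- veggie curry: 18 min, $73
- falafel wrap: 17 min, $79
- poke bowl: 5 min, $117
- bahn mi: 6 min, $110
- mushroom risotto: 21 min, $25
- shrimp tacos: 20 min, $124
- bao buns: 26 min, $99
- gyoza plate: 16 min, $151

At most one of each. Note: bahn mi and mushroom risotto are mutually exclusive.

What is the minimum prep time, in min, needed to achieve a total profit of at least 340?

27

Minimise min subject to total profit ≥ 340.
poke bowl + bahn mi + gyoza plate: 378 profit at 27 min.
No combination under 27 min hits 340.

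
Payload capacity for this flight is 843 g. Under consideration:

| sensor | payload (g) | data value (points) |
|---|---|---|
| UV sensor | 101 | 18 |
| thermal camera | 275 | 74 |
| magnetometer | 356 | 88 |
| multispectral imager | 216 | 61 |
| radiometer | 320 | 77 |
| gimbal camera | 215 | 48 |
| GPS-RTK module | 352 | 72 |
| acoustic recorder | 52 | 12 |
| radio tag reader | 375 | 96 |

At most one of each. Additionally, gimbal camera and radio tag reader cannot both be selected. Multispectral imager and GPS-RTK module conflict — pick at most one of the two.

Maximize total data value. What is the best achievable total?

212

Density check — multispectral imager 0.28, thermal camera 0.27, radio tag reader 0.26, magnetometer 0.25 are the best per g.
Taking thermal camera + multispectral imager + radiometer: 811 g used, 212 in data value.
The closest alternative, magnetometer + multispectral imager + gimbal camera + acoustic recorder, reaches only 209.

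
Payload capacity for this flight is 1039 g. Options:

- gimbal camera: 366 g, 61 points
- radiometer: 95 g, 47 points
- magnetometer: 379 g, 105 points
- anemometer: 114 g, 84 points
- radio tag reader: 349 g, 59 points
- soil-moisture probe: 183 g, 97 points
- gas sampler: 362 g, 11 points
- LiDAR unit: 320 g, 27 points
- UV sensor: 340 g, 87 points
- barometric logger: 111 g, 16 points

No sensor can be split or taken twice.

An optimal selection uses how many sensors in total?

4

Optimal total is 373.
magnetometer + anemometer + soil-moisture probe + UV sensor hits 373 at 1016 g.
Every optimal selection uses 4 sensors.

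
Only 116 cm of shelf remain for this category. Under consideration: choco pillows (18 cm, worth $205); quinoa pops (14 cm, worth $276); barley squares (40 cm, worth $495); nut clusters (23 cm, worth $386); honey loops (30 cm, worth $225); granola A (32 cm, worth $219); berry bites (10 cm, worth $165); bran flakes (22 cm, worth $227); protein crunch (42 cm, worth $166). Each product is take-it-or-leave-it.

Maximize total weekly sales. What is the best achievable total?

Density check — quinoa pops 19.71, nut clusters 16.78, berry bites 16.50, barley squares 12.38 are the best per cm.
A density-first pass picks choco pillows + quinoa pops + barley squares + nut clusters + berry bites — 1527 at 105 cm.
The 18 cm tied up in choco pillows is better spent on bran flakes — total rises to 1549 (109 cm).

1549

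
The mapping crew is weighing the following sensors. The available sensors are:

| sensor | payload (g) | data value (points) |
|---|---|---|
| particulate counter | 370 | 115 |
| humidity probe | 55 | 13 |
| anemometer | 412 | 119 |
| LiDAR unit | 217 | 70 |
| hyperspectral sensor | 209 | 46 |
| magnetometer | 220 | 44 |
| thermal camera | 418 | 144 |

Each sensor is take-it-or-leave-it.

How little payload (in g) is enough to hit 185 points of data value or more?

587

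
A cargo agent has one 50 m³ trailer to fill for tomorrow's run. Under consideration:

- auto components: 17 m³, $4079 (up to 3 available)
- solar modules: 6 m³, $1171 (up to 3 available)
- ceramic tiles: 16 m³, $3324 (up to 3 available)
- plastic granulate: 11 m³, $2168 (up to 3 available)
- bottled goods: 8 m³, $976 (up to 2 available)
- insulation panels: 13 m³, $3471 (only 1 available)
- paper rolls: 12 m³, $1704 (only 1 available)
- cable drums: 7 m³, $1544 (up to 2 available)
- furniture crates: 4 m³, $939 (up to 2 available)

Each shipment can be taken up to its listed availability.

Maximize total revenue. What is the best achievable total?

11813

By revenue per m³: insulation panels 267.00, auto components 239.94, furniture crates 234.75 lead.
Filling by ratio: 2×auto components + insulation panels for 11629, with 3 m³ left unused.
The 17 m³ tied up in auto components is better spent on ceramic tiles + furniture crates — total rises to 11813 (50 m³).
Nothing else within 50 m³ beats 11813.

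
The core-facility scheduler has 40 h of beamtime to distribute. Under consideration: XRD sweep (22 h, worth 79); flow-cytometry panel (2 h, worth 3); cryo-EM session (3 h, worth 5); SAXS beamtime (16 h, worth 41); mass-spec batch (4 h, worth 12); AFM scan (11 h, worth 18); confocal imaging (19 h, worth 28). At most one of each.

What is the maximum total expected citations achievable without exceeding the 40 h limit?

123

By expected citations per h: XRD sweep 3.59, mass-spec batch 3.00, SAXS beamtime 2.56, cryo-EM session 1.67 lead.
A density-first pass picks XRD sweep + cryo-EM session + mass-spec batch + AFM scan — 114 at 40 h.
But XRD sweep + flow-cytometry panel + SAXS beamtime fits in 40 h and reaches 123.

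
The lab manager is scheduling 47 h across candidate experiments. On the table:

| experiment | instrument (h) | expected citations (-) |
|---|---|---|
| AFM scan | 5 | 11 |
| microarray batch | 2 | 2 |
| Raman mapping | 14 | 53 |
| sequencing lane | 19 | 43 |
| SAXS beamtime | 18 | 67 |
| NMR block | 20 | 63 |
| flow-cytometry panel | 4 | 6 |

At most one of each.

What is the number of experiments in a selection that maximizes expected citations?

4

Optimal total is 147.
AFM scan + SAXS beamtime + NMR block + flow-cytometry panel hits 147 at 47 h.
Any selection reaching 147 contains exactly 4 experiments.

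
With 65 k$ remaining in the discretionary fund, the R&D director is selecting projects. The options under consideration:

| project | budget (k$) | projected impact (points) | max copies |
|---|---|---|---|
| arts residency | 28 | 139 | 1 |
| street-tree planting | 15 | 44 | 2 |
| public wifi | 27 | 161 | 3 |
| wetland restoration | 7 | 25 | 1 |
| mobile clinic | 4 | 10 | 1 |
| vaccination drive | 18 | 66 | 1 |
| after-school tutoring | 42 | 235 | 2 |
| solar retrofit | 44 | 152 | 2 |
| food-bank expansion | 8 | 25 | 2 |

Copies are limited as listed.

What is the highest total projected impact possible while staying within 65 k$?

357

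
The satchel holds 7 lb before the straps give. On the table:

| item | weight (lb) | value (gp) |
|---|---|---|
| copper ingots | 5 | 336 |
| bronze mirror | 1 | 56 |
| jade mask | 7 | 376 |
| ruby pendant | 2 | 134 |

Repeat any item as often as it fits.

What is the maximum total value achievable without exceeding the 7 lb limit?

The ratio ordering already packs tightly: copper ingots + ruby pendant, 7 lb, 470.
Every other selection either busts 7 lb or fails to beat 470.

470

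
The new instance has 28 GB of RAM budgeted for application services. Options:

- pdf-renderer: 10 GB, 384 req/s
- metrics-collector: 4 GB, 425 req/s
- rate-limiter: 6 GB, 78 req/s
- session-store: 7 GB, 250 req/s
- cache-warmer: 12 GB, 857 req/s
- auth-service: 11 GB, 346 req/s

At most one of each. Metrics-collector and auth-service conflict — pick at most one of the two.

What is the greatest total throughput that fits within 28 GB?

The ratio ordering already packs tightly: pdf-renderer + metrics-collector + cache-warmer, 26 GB, 1666.

1666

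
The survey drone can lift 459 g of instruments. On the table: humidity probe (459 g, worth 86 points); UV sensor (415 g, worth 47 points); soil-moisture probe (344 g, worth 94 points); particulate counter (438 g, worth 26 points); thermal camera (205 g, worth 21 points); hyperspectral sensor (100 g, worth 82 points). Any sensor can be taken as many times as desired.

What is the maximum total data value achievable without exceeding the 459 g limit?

Best packing: 4×hyperspectral sensor — 400 g, 328 total.

328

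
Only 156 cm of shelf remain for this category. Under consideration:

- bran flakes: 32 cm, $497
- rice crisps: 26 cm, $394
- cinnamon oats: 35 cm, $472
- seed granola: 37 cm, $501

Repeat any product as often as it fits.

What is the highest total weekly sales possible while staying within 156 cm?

2382

Taking 4×bran flakes + rice crisps: 154 cm used, 2382 in weekly sales.
Nothing else within 156 cm beats 2382.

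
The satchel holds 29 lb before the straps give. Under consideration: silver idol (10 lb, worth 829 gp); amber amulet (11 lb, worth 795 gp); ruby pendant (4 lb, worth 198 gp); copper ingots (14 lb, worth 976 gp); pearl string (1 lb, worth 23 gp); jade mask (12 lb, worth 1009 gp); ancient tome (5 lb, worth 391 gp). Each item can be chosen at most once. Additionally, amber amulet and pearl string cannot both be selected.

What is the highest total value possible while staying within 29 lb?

By value per lb: jade mask 84.08, silver idol 82.90, ancient tome 78.20 lead.
Taking silver idol + pearl string + jade mask + ancient tome: 28 lb used, 2252 in value.
An exhaustive check of the 128 subsets confirms 2252.

2252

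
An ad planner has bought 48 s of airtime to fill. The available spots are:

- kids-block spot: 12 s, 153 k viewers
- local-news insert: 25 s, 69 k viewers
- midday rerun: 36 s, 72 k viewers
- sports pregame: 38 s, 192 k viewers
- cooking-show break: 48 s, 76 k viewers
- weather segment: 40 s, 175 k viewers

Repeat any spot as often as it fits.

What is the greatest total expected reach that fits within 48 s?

612

By expected reach per s: kids-block spot 12.75, sports pregame 5.05, weather segment 4.38, local-news insert 2.76 lead.
Best packing: 4×kids-block spot — 48 s, 612 total.
Every other selection either busts 48 s or fails to beat 612.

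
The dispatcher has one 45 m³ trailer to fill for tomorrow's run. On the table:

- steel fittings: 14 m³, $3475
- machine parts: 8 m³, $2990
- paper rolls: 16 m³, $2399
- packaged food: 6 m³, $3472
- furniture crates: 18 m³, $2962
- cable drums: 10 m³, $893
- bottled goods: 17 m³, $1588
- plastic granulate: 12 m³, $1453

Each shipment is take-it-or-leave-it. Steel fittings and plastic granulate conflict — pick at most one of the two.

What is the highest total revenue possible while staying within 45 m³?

Taking steel fittings + machine parts + paper rolls + packaged food: 44 m³ used, 12336 in revenue.
An exhaustive check of the 256 subsets confirms 12336.

12336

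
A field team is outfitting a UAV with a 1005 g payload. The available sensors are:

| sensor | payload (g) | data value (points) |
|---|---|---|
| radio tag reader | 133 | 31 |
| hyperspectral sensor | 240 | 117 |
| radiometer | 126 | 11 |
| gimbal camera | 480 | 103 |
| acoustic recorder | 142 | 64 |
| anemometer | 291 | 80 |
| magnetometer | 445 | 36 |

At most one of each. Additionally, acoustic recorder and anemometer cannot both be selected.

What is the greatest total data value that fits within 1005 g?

Radio tag reader + hyperspectral sensor + gimbal camera + acoustic recorder uses 995 of the 1005 g and totals 315.
Runner-up hyperspectral sensor + radiometer + gimbal camera + acoustic recorder tops out at 295.

315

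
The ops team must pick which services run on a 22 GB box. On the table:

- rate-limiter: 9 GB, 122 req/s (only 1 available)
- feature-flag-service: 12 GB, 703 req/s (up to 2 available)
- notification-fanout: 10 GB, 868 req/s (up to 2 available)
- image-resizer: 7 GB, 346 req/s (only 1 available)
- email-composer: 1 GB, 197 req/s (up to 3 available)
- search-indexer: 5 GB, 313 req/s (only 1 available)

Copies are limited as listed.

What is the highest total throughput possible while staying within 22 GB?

By throughput per GB: email-composer 197.00, notification-fanout 86.80, search-indexer 62.60, feature-flag-service 58.58 lead.
The ratio heuristic lands on notification-fanout + 3×email-composer + search-indexer (1772) but leaves 4 GB idle.
The 6 GB tied up in email-composer and search-indexer is better spent on notification-fanout — total rises to 2130 (22 GB).
Nothing else within 22 GB beats 2130.

2130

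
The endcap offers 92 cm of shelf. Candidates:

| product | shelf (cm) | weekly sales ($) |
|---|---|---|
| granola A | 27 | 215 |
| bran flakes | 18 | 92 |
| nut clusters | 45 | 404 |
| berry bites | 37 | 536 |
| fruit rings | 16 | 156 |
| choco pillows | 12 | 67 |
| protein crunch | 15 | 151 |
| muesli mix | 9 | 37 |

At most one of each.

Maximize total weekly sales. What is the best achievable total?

977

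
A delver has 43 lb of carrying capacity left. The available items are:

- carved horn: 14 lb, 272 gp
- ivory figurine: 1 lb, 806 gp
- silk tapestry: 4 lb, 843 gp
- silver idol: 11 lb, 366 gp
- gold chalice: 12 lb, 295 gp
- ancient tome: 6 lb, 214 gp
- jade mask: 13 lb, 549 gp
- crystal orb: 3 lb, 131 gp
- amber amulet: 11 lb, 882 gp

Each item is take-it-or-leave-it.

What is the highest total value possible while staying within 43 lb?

3577

Filling by ratio: ivory figurine + silk tapestry + ancient tome + jade mask + crystal orb + amber amulet for 3425, with 5 lb left unused.
Replace ancient tome with silver idol: the trade gains 152 net, giving 3577 at 43 lb.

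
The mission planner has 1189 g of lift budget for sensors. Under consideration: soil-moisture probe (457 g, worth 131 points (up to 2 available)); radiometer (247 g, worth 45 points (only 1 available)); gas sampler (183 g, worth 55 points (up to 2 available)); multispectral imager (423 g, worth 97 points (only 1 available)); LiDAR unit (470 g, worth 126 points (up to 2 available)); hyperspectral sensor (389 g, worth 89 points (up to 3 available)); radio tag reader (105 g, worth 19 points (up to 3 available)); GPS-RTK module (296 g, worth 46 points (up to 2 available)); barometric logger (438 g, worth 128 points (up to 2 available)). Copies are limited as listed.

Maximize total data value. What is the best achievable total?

333

By data value per g: gas sampler 0.30, barometric logger 0.29, soil-moisture probe 0.29 lead.
A density-first pass picks radiometer + 2×gas sampler + radio tag reader + barometric logger — 302 at 1156 g.
Replace radiometer and gas sampler with soil-moisture probe: the trade gains 31 net, giving 333 at 1183 g.
That's the maximum — no swap from here does better than 333.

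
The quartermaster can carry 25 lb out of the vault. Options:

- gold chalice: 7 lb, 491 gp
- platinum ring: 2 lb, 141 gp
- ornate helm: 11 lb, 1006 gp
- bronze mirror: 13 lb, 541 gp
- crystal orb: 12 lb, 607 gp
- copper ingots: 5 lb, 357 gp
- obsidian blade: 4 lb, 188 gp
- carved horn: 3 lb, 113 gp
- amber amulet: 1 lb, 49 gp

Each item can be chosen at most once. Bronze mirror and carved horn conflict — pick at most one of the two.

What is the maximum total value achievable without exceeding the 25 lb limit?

1995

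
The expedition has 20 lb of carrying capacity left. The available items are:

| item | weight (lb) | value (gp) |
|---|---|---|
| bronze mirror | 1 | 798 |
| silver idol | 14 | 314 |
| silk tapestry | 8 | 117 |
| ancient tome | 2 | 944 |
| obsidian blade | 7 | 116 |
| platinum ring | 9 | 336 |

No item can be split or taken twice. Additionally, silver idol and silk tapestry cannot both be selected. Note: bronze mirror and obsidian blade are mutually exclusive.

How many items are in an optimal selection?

4

Optimal total is 2195.
One optimal bundle: bronze mirror + silk tapestry + ancient tome + platinum ring (20 lb).
Any selection reaching 2195 contains exactly 4 items.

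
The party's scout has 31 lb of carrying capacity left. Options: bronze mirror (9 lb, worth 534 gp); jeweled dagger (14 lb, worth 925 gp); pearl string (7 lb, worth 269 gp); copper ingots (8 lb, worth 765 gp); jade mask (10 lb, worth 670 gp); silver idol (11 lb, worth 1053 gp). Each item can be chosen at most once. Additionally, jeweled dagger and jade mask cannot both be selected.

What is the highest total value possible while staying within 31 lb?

2488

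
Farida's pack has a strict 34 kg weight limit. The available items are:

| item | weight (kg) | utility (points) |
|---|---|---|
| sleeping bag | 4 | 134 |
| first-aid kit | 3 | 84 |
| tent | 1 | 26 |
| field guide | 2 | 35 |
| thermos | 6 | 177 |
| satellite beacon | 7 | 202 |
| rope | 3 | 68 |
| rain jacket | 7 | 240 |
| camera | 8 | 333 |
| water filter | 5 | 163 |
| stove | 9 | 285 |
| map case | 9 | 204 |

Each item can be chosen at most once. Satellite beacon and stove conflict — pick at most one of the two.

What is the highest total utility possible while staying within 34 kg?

1181

Density check — camera 41.62, rain jacket 34.29, sleeping bag 33.50 are the best per kg.
Best packing: sleeping bag + tent + rain jacket + camera + water filter + stove — 34 kg, 1181 total.
That's the maximum — no feasible swap from here does better than 1181.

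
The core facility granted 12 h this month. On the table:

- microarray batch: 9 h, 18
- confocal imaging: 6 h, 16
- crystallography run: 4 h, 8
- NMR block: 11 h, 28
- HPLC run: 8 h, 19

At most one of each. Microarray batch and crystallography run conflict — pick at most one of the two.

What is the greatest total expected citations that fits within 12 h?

A density-first pass picks confocal imaging + crystallography run — 24 at 10 h.
Dropping confocal imaging and crystallography run frees 10 h; slotting in NMR block (11 h) lifts the total to 28 at 11 h.
An exhaustive check of the 32 subsets confirms 28.

28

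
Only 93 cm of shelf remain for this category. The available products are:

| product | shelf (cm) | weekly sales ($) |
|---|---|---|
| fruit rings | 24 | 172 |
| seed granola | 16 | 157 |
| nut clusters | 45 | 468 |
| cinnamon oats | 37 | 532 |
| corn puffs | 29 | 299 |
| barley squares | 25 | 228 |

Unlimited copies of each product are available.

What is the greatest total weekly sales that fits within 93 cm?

Density check — cinnamon oats 14.38, nut clusters 10.40, corn puffs 10.31, seed granola 9.81 are the best per cm.
Taking seed granola + 2×cinnamon oats: 90 cm used, 1221 in weekly sales.
Every other selection either busts 93 cm or fails to beat 1221.

1221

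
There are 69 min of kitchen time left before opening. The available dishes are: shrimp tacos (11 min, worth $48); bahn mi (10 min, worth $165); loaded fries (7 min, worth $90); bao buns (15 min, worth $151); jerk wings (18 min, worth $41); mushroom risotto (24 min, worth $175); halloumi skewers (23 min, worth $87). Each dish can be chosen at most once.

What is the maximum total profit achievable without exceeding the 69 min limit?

Shrimp tacos + bahn mi + loaded fries + bao buns + mushroom risotto uses 67 of the 69 min and totals 629.
The closest alternative, bahn mi + loaded fries + bao buns + mushroom risotto, reaches only 581.

629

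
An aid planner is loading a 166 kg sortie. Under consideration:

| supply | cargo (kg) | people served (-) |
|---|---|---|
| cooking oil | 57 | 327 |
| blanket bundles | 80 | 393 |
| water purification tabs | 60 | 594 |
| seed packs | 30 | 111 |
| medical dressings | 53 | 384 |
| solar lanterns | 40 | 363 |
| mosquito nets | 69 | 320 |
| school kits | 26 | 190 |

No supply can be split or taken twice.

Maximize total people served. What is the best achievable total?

Ranking by ratio (people served/kg): water purification tabs 9.90, solar lanterns 9.07, school kits 7.31.
Taking the top-ratio supplies first gives water purification tabs + seed packs + solar lanterns + school kits for 1258 (156 kg).
Dropping seed packs and school kits frees 56 kg; slotting in medical dressings (53 kg) lifts the total to 1341 at 153 kg.
The spare 13 kg is too small for any remaining supply, and no exchange beats 1341.

1341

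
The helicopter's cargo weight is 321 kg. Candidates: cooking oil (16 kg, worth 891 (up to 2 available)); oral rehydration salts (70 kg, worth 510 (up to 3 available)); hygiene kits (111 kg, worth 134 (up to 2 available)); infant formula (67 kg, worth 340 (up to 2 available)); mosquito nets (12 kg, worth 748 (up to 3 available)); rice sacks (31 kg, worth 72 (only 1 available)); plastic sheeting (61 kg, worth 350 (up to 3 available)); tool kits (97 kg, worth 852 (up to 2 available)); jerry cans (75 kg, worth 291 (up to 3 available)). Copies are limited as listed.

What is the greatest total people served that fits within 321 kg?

5898

Filling by ratio: 2×cooking oil + 3×mosquito nets + rice sacks + 2×tool kits for 5802, with 28 kg left unused.
Dropping rice sacks and tool kits frees 128 kg; slotting in 2×oral rehydration salts (140 kg) lifts the total to 5898 at 305 kg.
That's the maximum — no swap from here does better than 5898.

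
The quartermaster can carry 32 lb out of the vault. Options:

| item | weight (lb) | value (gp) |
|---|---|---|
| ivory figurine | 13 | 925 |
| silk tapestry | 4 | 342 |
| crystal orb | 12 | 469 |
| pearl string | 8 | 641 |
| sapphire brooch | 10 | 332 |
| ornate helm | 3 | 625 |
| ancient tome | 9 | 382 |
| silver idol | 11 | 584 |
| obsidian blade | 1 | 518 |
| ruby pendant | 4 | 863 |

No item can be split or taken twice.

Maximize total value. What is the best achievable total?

3573

Best packing: silk tapestry + pearl string + ornate helm + silver idol + obsidian blade + ruby pendant — 31 lb, 3573 total.
The closest alternative, ivory figurine + pearl string + ornate helm + obsidian blade + ruby pendant, reaches only 3572.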